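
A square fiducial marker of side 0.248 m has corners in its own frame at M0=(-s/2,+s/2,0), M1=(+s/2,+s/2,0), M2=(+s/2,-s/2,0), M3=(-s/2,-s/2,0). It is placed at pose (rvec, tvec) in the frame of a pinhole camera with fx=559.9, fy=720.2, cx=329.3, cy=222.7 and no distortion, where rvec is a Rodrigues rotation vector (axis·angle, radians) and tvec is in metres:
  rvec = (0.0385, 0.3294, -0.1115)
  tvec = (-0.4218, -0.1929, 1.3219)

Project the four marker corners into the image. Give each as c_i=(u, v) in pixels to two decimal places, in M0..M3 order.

c0=(114.28, 192.62) c1=(202.46, 176.42) c2=(189.44, 37.57) c3=(101.72, 62.07)

Intrinsics K: fx=559.9, fy=720.2, cx=329.3, cy=222.7
Marker side s = 0.248 m; corners in marker frame (Z=0):
  M0 = (-0.1240, +0.1240, 0)
  M1 = (+0.1240, +0.1240, 0)
  M2 = (+0.1240, -0.1240, 0)
  M3 = (-0.1240, -0.1240, 0)
rvec = (0.0385, 0.3294, -0.1115), |rvec| = θ = 0.34988 rad = 20.047°
Rodrigues: sinθ=0.34279, 1−cosθ=0.06059; R = I + sinθ·[k]× + (1−cosθ)·[k]×²:
    [+0.94015 +0.11552 +0.32060]
    [-0.10296 +0.99311 -0.05590]
    [-0.32484 +0.01954 +0.94557]
t = (-0.4218, -0.1929, 1.3219) m
M0: Pc = R·M0+t = (-0.52405, -0.05699, +1.36460); u = 559.9·(-0.52405)/1.36460 + 329.3 = 114.2794, v = 720.2·(-0.05699)/1.36460 + 222.7 = 192.6241
M1: Pc = R·M1+t = (-0.29090, -0.08252, +1.28404); u = 559.9·(-0.29090)/1.28404 + 329.3 = 202.4555, v = 720.2·(-0.08252)/1.28404 + 222.7 = 176.4151
M2: Pc = R·M2+t = (-0.31955, -0.32881, +1.27920); u = 559.9·(-0.31955)/1.27920 + 329.3 = 189.4358, v = 720.2·(-0.32881)/1.27920 + 222.7 = 37.5748
M3: Pc = R·M3+t = (-0.55270, -0.30328, +1.35976); u = 559.9·(-0.55270)/1.35976 + 329.3 = 101.7169, v = 720.2·(-0.30328)/1.35976 + 222.7 = 62.0674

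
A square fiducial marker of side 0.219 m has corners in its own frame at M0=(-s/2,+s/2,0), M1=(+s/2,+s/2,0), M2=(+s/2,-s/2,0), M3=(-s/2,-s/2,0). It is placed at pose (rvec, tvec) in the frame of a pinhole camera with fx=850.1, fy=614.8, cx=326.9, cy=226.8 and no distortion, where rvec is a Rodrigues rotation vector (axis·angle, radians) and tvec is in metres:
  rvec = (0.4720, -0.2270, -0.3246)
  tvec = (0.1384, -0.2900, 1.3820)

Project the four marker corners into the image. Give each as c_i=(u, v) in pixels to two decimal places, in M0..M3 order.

Intrinsics K: fx=850.1, fy=614.8, cx=326.9, cy=226.8
Marker side s = 0.219 m; corners in marker frame (Z=0):
  M0 = (-0.1095, +0.1095, 0)
  M1 = (+0.1095, +0.1095, 0)
  M2 = (+0.1095, -0.1095, 0)
  M3 = (-0.1095, -0.1095, 0)
rvec = (0.4720, -0.2270, -0.3246), |rvec| = θ = 0.61618 rad = 35.305°
Rodrigues: sinθ=0.57792, 1−cosθ=0.18391; R = I + sinθ·[k]× + (1−cosθ)·[k]×²:
    [+0.92400 +0.25255 -0.28712]
    [-0.35634 +0.84105 -0.40700]
    [+0.13869 +0.47838 +0.86713]
t = (0.1384, -0.2900, 1.3820) m
M0: Pc = R·M0+t = (+0.06488, -0.15889, +1.41920); u = 850.1·(+0.06488)/1.41920 + 326.9 = 365.7605, v = 614.8·(-0.15889)/1.41920 + 226.8 = 157.9705
M1: Pc = R·M1+t = (+0.26723, -0.23692, +1.44957); u = 850.1·(+0.26723)/1.44957 + 326.9 = 483.6184, v = 614.8·(-0.23692)/1.44957 + 226.8 = 126.3142
M2: Pc = R·M2+t = (+0.21192, -0.42111, +1.34480); u = 850.1·(+0.21192)/1.34480 + 326.9 = 460.8653, v = 614.8·(-0.42111)/1.34480 + 226.8 = 34.2802
M3: Pc = R·M3+t = (+0.00957, -0.34308, +1.31443); u = 850.1·(+0.00957)/1.31443 + 326.9 = 333.0878, v = 614.8·(-0.34308)/1.31443 + 226.8 = 66.3329

c0=(365.76, 157.97) c1=(483.62, 126.31) c2=(460.87, 34.28) c3=(333.09, 66.33)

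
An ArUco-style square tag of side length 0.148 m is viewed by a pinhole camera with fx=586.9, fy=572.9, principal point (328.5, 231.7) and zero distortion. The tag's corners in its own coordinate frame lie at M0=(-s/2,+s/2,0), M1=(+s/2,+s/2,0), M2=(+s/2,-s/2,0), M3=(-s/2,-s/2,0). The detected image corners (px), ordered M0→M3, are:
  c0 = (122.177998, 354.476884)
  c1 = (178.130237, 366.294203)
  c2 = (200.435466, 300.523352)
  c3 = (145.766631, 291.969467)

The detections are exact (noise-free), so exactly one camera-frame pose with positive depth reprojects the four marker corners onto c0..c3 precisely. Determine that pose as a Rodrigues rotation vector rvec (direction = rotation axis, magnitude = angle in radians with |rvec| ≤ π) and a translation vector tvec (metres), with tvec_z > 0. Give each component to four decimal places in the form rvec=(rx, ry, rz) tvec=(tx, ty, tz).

rvec=(-0.4112, 0.3673, 0.1711) tvec=(-0.3633, 0.2133, 1.2750)

Intrinsics K: fx=586.9, fy=572.9, cx=328.5, cy=231.7
Marker side s = 0.148 m; corners in marker frame (Z=0):
  M0 = (-0.0740, +0.0740, 0)
  M1 = (+0.0740, +0.0740, 0)
  M2 = (+0.0740, -0.0740, 0)
  M3 = (-0.0740, -0.0740, 0)
Detected image corners:
  c0 = (122.177998, 354.476884) px
  c1 = (178.130237, 366.294203) px
  c2 = (200.435466, 300.523352) px
  c3 = (145.766631, 291.969467) px
Planar DLT: solve 8×8 A·h = b for H (H[2,2]=1):
  H  [+325.27418 -200.54446 +161.25381]
  H  [-29.63271 +340.90357 +327.53660]
  H  [-0.29918 -0.28090 +1.00000]
B = K⁻¹H; ‖b₁‖=0.784302, ‖b₂‖=0.784302; λ = 2/(‖b₁‖+‖b₂‖) = 1.275019, sign → tz>0 ⇒ λ=+1.275019
r₁ = λ·B[:,0] = (+0.92016,+0.08833,-0.38146); r₂ = λ·B[:,1] = (-0.23521,+0.90355,-0.35816)
r₃ = r₁×r₂ = (+0.31303,+0.41928,+0.85218); SVD([r₁ r₂ r₃]) → R = UVᵀ:
  R  [+0.92016 -0.23521 +0.31303]
  R  [+0.08833 +0.90355 +0.41928]
  R  [-0.38146 -0.35816 +0.85218]
t = (-0.36334, +0.21329, +1.27502) m
tr R = 2.675887; θ = arccos((tr R − 1)/2) = 0.577292 rad = 33.076°
axis k = ((R−Rᵀ)₃₂, (R−Rᵀ)₁₃, (R−Rᵀ)₂₁) / (2 sinθ) = (-0.712257, +0.636264, +0.296408)
rvec = θ·k = (-0.411180, +0.367310, +0.171114)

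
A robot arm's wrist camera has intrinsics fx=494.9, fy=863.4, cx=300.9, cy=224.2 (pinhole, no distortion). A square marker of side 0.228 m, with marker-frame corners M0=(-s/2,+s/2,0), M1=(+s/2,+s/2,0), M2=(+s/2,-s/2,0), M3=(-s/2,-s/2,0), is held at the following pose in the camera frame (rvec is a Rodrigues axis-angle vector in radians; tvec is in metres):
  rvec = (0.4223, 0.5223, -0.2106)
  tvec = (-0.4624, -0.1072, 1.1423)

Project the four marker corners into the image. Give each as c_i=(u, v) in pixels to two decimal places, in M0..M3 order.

Intrinsics K: fx=494.9, fy=863.4, cx=300.9, cy=224.2
Marker side s = 0.228 m; corners in marker frame (Z=0):
  M0 = (-0.1140, +0.1140, 0)
  M1 = (+0.1140, +0.1140, 0)
  M2 = (+0.1140, -0.1140, 0)
  M3 = (-0.1140, -0.1140, 0)
rvec = (0.4223, 0.5223, -0.2106), |rvec| = θ = 0.70391 rad = 40.331°
Rodrigues: sinθ=0.64720, 1−cosθ=0.23768; R = I + sinθ·[k]× + (1−cosθ)·[k]×²:
    [+0.84787 +0.29944 +0.43756]
    [-0.08783 +0.89318 -0.44104]
    [-0.52289 +0.33552 +0.78359]
t = (-0.4624, -0.1072, 1.1423) m
M0: Pc = R·M0+t = (-0.52492, +0.00463, +1.24016); u = 494.9·(-0.52492)/1.24016 + 300.9 = 91.4240, v = 863.4·(+0.00463)/1.24016 + 224.2 = 227.4268
M1: Pc = R·M1+t = (-0.33161, -0.01539, +1.12094); u = 494.9·(-0.33161)/1.12094 + 300.9 = 154.4939, v = 863.4·(-0.01539)/1.12094 + 224.2 = 212.3456
M2: Pc = R·M2+t = (-0.39988, -0.21903, +1.04444); u = 494.9·(-0.39988)/1.04444 + 300.9 = 111.4206, v = 863.4·(-0.21903)/1.04444 + 224.2 = 43.1324
M3: Pc = R·M3+t = (-0.59319, -0.19901, +1.16366); u = 494.9·(-0.59319)/1.16366 + 300.9 = 48.6175, v = 863.4·(-0.19901)/1.16366 + 224.2 = 76.5410

c0=(91.42, 227.43) c1=(154.49, 212.35) c2=(111.42, 43.13) c3=(48.62, 76.54)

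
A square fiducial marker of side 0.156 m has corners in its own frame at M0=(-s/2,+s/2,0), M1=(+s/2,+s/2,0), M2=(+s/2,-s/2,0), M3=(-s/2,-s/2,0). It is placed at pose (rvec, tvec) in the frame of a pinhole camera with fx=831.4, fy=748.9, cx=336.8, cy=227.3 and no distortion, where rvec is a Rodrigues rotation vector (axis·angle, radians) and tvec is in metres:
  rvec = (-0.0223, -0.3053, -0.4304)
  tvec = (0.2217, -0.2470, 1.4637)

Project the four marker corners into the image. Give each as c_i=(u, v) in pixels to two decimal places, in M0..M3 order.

c0=(444.24, 152.46) c1=(516.11, 122.84) c2=(480.72, 50.76) c3=(407.38, 78.20)

Intrinsics K: fx=831.4, fy=748.9, cx=336.8, cy=227.3
Marker side s = 0.156 m; corners in marker frame (Z=0):
  M0 = (-0.0780, +0.0780, 0)
  M1 = (+0.0780, +0.0780, 0)
  M2 = (+0.0780, -0.0780, 0)
  M3 = (-0.0780, -0.0780, 0)
rvec = (-0.0223, -0.3053, -0.4304), |rvec| = θ = 0.52816 rad = 30.261°
Rodrigues: sinθ=0.50394, 1−cosθ=0.13626; R = I + sinθ·[k]× + (1−cosθ)·[k]×²:
    [+0.86398 +0.41399 -0.28661]
    [-0.40734 +0.90927 +0.08547]
    [+0.29599 +0.04291 +0.95423]
t = (0.2217, -0.2470, 1.4637) m
M0: Pc = R·M0+t = (+0.18660, -0.14430, +1.44396); u = 831.4·(+0.18660)/1.44396 + 336.8 = 444.2407, v = 748.9·(-0.14430)/1.44396 + 227.3 = 152.4575
M1: Pc = R·M1+t = (+0.32138, -0.20785, +1.49013); u = 831.4·(+0.32138)/1.49013 + 336.8 = 516.1106, v = 748.9·(-0.20785)/1.49013 + 227.3 = 122.8405
M2: Pc = R·M2+t = (+0.25680, -0.34970, +1.48344); u = 831.4·(+0.25680)/1.48344 + 336.8 = 480.7240, v = 748.9·(-0.34970)/1.48344 + 227.3 = 50.7597
M3: Pc = R·M3+t = (+0.12202, -0.28615, +1.43727); u = 831.4·(+0.12202)/1.43727 + 336.8 = 407.3825, v = 748.9·(-0.28615)/1.43727 + 227.3 = 78.1989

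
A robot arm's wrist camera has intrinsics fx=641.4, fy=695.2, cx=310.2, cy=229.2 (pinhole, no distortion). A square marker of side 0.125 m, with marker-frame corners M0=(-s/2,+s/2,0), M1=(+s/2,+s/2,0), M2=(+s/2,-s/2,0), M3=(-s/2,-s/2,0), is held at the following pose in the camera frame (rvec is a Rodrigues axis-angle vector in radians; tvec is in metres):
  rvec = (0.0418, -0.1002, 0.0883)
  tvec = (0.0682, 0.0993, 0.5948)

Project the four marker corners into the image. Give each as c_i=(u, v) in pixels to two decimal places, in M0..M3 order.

c0=(310.88, 412.93) c1=(442.53, 421.43) c2=(455.63, 278.50) c3=(323.21, 266.83)

Intrinsics K: fx=641.4, fy=695.2, cx=310.2, cy=229.2
Marker side s = 0.125 m; corners in marker frame (Z=0):
  M0 = (-0.0625, +0.0625, 0)
  M1 = (+0.0625, +0.0625, 0)
  M2 = (+0.0625, -0.0625, 0)
  M3 = (-0.0625, -0.0625, 0)
rvec = (0.0418, -0.1002, 0.0883), |rvec| = θ = 0.13994 rad = 8.018°
Rodrigues: sinθ=0.13949, 1−cosθ=0.00978; R = I + sinθ·[k]× + (1−cosθ)·[k]×²:
    [+0.99110 -0.09010 -0.09803]
    [+0.08592 +0.99524 -0.04608]
    [+0.10172 +0.03725 +0.99412]
t = (0.0682, 0.0993, 0.5948) m
M0: Pc = R·M0+t = (+0.00063, +0.15613, +0.59077); u = 641.4·(+0.00063)/0.59077 + 310.2 = 310.8786, v = 695.2·(+0.15613)/0.59077 + 229.2 = 412.9313
M1: Pc = R·M1+t = (+0.12451, +0.16687, +0.60349); u = 641.4·(+0.12451)/0.60349 + 310.2 = 442.5347, v = 695.2·(+0.16687)/0.60349 + 229.2 = 421.4328
M2: Pc = R·M2+t = (+0.13577, +0.04247, +0.59883); u = 641.4·(+0.13577)/0.59883 + 310.2 = 455.6272, v = 695.2·(+0.04247)/0.59883 + 229.2 = 278.5023
M3: Pc = R·M3+t = (+0.01189, +0.03173, +0.58611); u = 641.4·(+0.01189)/0.58611 + 310.2 = 323.2092, v = 695.2·(+0.03173)/0.58611 + 229.2 = 266.8327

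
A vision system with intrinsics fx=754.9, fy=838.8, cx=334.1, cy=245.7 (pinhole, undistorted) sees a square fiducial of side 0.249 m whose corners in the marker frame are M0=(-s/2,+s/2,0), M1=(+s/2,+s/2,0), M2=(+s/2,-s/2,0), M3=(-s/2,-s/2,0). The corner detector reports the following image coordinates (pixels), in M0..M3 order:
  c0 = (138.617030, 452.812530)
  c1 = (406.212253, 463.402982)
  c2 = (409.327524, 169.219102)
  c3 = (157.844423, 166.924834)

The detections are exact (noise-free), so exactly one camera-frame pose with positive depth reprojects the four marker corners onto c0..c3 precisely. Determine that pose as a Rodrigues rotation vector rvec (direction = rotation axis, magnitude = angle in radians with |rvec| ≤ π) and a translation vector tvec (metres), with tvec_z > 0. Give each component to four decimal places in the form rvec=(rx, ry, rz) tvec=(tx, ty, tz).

rvec=(-0.1846, 0.0769, 0.0226) tvec=(-0.0549, 0.0538, 0.7184)

Intrinsics K: fx=754.9, fy=838.8, cx=334.1, cy=245.7
Marker side s = 0.249 m; corners in marker frame (Z=0):
  M0 = (-0.1245, +0.1245, 0)
  M1 = (+0.1245, +0.1245, 0)
  M2 = (+0.1245, -0.1245, 0)
  M3 = (-0.1245, -0.1245, 0)
Detected image corners:
  c0 = (138.617030, 452.812530) px
  c1 = (406.212253, 463.402982) px
  c2 = (409.327524, 169.219102) px
  c3 = (157.844423, 166.924834) px
Planar DLT: solve 8×8 A·h = b for H (H[2,2]=1):
  H  [+1010.93590 -115.92184 +276.41215]
  H  [-8.85372 +1085.04537 +308.45983]
  H  [-0.10923 -0.25402 +1.00000]
B = K⁻¹H; ‖b₁‖=1.391967, ‖b₂‖=1.391967; λ = 2/(‖b₁‖+‖b₂‖) = 0.718408, sign → tz>0 ⇒ λ=+0.718408
r₁ = λ·B[:,0] = (+0.99680,+0.01540,-0.07847); r₂ = λ·B[:,1] = (-0.02955,+0.98276,-0.18249)
r₃ = r₁×r₂ = (+0.07431,+0.18422,+0.98007); SVD([r₁ r₂ r₃]) → R = UVᵀ:
  R  [+0.99680 -0.02955 +0.07431]
  R  [+0.01540 +0.98276 +0.18422]
  R  [-0.07847 -0.18249 +0.98007]
t = (-0.05490, +0.05375, +0.71841) m
tr R = 2.959632; θ = arccos((tr R − 1)/2) = 0.201257 rad = 11.531°
axis k = ((R−Rᵀ)₃₂, (R−Rᵀ)₁₃, (R−Rᵀ)₂₁) / (2 sinθ) = (-0.917233, +0.382150, +0.112448)
rvec = θ·k = (-0.184599, +0.076910, +0.022631)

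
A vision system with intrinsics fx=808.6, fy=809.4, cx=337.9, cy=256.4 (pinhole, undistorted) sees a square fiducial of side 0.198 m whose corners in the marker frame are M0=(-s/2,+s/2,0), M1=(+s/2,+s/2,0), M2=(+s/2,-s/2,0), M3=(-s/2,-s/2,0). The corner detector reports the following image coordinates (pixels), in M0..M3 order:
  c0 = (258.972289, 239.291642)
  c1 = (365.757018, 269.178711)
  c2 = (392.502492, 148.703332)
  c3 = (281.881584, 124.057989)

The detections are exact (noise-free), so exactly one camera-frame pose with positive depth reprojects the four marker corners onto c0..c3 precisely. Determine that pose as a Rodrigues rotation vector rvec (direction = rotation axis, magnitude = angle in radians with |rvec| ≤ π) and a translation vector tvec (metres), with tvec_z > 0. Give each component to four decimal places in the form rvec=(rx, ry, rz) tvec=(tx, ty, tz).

rvec=(0.1220, 0.3620, 0.2380) tvec=(-0.0240, -0.0997, 1.3292)

Intrinsics K: fx=808.6, fy=809.4, cx=337.9, cy=256.4
Marker side s = 0.198 m; corners in marker frame (Z=0):
  M0 = (-0.0990, +0.0990, 0)
  M1 = (+0.0990, +0.0990, 0)
  M2 = (+0.0990, -0.0990, 0)
  M3 = (-0.0990, -0.0990, 0)
Detected image corners:
  c0 = (258.972289, 239.291642) px
  c1 = (365.757018, 269.178711) px
  c2 = (392.502492, 148.703332) px
  c3 = (281.881584, 124.057989) px
Planar DLT: solve 8×8 A·h = b for H (H[2,2]=1):
  H  [+466.87559 -85.99330 +323.27143]
  H  [+88.54700 +618.44029 +195.67042]
  H  [-0.25252 +0.12056 +1.00000]
B = K⁻¹H; ‖b₁‖=0.752332, ‖b₂‖=0.752332; λ = 2/(‖b₁‖+‖b₂‖) = 1.329201, sign → tz>0 ⇒ λ=+1.329201
r₁ = λ·B[:,0] = (+0.90773,+0.25174,-0.33565); r₂ = λ·B[:,1] = (-0.20832,+0.96484,+0.16025)
r₃ = r₁×r₂ = (+0.36419,-0.07554,+0.92826); SVD([r₁ r₂ r₃]) → R = UVᵀ:
  R  [+0.90773 -0.20832 +0.36419]
  R  [+0.25174 +0.96484 -0.07554]
  R  [-0.33565 +0.16025 +0.92826]
t = (-0.02405, -0.09973, +1.32920) m
tr R = 2.800825; θ = arccos((tr R − 1)/2) = 0.450079 rad = 25.788°
axis k = ((R−Rᵀ)₃₂, (R−Rᵀ)₁₃, (R−Rᵀ)₂₁) / (2 sinθ) = (+0.270997, +0.804345, +0.528763)
rvec = θ·k = (+0.121970, +0.362019, +0.237985)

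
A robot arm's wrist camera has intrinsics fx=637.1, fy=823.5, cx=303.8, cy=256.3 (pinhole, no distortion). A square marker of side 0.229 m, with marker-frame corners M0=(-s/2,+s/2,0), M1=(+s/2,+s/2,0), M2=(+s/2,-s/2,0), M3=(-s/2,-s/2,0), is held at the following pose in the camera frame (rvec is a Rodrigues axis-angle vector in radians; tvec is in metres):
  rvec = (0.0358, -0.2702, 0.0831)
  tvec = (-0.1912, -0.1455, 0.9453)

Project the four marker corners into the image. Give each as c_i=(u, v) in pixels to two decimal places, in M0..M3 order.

Intrinsics K: fx=637.1, fy=823.5, cx=303.8, cy=256.3
Marker side s = 0.229 m; corners in marker frame (Z=0):
  M0 = (-0.1145, +0.1145, 0)
  M1 = (+0.1145, +0.1145, 0)
  M2 = (+0.1145, -0.1145, 0)
  M3 = (-0.1145, -0.1145, 0)
rvec = (0.0358, -0.2702, 0.0831), |rvec| = θ = 0.28495 rad = 16.326°
Rodrigues: sinθ=0.28111, 1−cosθ=0.04032; R = I + sinθ·[k]× + (1−cosθ)·[k]×²:
    [+0.96031 -0.08678 -0.26508]
    [+0.07718 +0.99593 -0.04647]
    [+0.26804 +0.02417 +0.96311]
t = (-0.1912, -0.1455, 0.9453) m
M0: Pc = R·M0+t = (-0.31109, -0.04030, +0.91738); u = 637.1·(-0.31109)/0.91738 + 303.8 = 87.7524, v = 823.5·(-0.04030)/0.91738 + 256.3 = 220.1220
M1: Pc = R·M1+t = (-0.09118, -0.02263, +0.97876); u = 637.1·(-0.09118)/0.97876 + 303.8 = 244.4478, v = 823.5·(-0.02263)/0.97876 + 256.3 = 237.2607
M2: Pc = R·M2+t = (-0.07131, -0.25070, +0.97322); u = 637.1·(-0.07131)/0.97322 + 303.8 = 257.1201, v = 823.5·(-0.25070)/0.97322 + 256.3 = 44.1702
M3: Pc = R·M3+t = (-0.29122, -0.26837, +0.91184); u = 637.1·(-0.29122)/0.91184 + 303.8 = 100.3267, v = 823.5·(-0.26837)/0.91184 + 256.3 = 13.9297

c0=(87.75, 220.12) c1=(244.45, 237.26) c2=(257.12, 44.17) c3=(100.33, 13.93)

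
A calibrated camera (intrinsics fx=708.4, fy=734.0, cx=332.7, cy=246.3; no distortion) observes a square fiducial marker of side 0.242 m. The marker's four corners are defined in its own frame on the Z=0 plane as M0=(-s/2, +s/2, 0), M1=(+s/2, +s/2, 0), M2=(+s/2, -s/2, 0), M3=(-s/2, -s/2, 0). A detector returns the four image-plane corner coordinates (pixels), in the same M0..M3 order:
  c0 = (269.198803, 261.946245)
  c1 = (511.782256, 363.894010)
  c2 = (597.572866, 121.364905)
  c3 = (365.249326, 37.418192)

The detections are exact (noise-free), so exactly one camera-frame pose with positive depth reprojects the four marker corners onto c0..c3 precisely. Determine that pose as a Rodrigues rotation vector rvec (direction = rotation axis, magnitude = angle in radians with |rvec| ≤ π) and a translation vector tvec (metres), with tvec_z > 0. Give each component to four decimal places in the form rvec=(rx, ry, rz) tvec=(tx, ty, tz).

Intrinsics K: fx=708.4, fy=734.0, cx=332.7, cy=246.3
Marker side s = 0.242 m; corners in marker frame (Z=0):
  M0 = (-0.1210, +0.1210, 0)
  M1 = (+0.1210, +0.1210, 0)
  M2 = (+0.1210, -0.1210, 0)
  M3 = (-0.1210, -0.1210, 0)
Detected image corners:
  c0 = (269.198803, 261.946245) px
  c1 = (511.782256, 363.894010) px
  c2 = (597.572866, 121.364905) px
  c3 = (365.249326, 37.418192) px
Planar DLT: solve 8×8 A·h = b for H (H[2,2]=1):
  H  [+886.92982 -489.93751 +434.30034]
  H  [+340.78436 +912.87665 +191.26406]
  H  [-0.21474 -0.26077 +1.00000]
B = K⁻¹H; ‖b₁‖=1.471063, ‖b₂‖=1.471063; λ = 2/(‖b₁‖+‖b₂‖) = 0.679781, sign → tz>0 ⇒ λ=+0.679781
r₁ = λ·B[:,0] = (+0.91965,+0.36459,-0.14597); r₂ = λ·B[:,1] = (-0.38689,+0.90493,-0.17726)
r₃ = r₁×r₂ = (+0.06747,+0.21950,+0.97328); SVD([r₁ r₂ r₃]) → R = UVᵀ:
  R  [+0.91965 -0.38689 +0.06747]
  R  [+0.36459 +0.90493 +0.21950]
  R  [-0.14597 -0.17726 +0.97328]
t = (+0.09750, -0.05097, +0.67978) m
tr R = 2.797858; θ = arccos((tr R − 1)/2) = 0.453478 rad = 25.982°
axis k = ((R−Rᵀ)₃₂, (R−Rᵀ)₁₃, (R−Rᵀ)₂₁) / (2 sinθ) = (-0.452828, +0.243598, +0.857675)
rvec = θ·k = (-0.205347, +0.110466, +0.388936)

rvec=(-0.2053, 0.1105, 0.3889) tvec=(0.0975, -0.0510, 0.6798)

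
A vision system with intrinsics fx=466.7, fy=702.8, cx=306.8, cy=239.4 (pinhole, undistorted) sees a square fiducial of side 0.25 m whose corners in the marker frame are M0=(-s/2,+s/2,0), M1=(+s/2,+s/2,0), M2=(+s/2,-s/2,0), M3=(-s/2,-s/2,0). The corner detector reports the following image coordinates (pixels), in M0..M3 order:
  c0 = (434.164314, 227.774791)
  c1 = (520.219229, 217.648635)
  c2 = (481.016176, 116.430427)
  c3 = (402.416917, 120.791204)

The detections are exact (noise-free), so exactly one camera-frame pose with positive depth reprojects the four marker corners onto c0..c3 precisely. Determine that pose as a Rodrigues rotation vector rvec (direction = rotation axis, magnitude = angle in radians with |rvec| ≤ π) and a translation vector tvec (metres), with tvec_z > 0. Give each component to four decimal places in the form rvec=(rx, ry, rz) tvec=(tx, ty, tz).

rvec=(-0.6226, -0.2118, -0.1490) tvec=(0.4131, -0.1289, 1.2630)

Intrinsics K: fx=466.7, fy=702.8, cx=306.8, cy=239.4
Marker side s = 0.25 m; corners in marker frame (Z=0):
  M0 = (-0.1250, +0.1250, 0)
  M1 = (+0.1250, +0.1250, 0)
  M2 = (+0.1250, -0.1250, 0)
  M3 = (-0.1250, -0.1250, 0)
Detected image corners:
  c0 = (434.164314, 227.774791) px
  c1 = (520.219229, 217.648635) px
  c2 = (481.016176, 116.430427) px
  c3 = (402.416917, 120.791204) px
Planar DLT: solve 8×8 A·h = b for H (H[2,2]=1):
  H  [+416.05657 -61.91629 +459.44965]
  H  [+4.19636 +340.29032 +167.68370]
  H  [+0.19061 -0.44438 +1.00000]
B = K⁻¹H; ‖b₁‖=0.791735, ‖b₂‖=0.791735; λ = 2/(‖b₁‖+‖b₂‖) = 1.263049, sign → tz>0 ⇒ λ=+1.263049
r₁ = λ·B[:,0] = (+0.96773,-0.07447,+0.24075); r₂ = λ·B[:,1] = (+0.20140,+0.80275,-0.56127)
r₃ = r₁×r₂ = (-0.15147,+0.59165,+0.79184); SVD([r₁ r₂ r₃]) → R = UVᵀ:
  R  [+0.96773 +0.20140 -0.15147]
  R  [-0.07447 +0.80275 +0.59165]
  R  [+0.24075 -0.56127 +0.79184]
t = (+0.41312, -0.12889, +1.26305) m
tr R = 2.562316; θ = arccos((tr R − 1)/2) = 0.674278 rad = 38.633°
axis k = ((R−Rᵀ)₃₂, (R−Rᵀ)₁₃, (R−Rᵀ)₂₁) / (2 sinθ) = (-0.923323, -0.314107, -0.220933)
rvec = θ·k = (-0.622576, -0.211795, -0.148970)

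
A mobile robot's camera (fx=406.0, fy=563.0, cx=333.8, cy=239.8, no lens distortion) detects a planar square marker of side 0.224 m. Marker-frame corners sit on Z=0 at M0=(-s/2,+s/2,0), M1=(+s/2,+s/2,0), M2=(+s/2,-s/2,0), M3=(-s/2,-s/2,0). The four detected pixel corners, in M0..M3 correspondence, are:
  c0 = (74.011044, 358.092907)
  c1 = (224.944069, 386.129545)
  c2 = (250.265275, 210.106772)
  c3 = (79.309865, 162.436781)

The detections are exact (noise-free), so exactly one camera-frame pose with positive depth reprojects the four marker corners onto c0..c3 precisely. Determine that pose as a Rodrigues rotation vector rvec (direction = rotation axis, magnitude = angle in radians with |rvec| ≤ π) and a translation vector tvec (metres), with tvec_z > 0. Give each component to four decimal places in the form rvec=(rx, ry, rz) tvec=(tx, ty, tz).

rvec=(0.3852, -0.1724, 0.2319) tvec=(-0.2554, 0.0490, 0.5959)

Intrinsics K: fx=406.0, fy=563.0, cx=333.8, cy=239.8
Marker side s = 0.224 m; corners in marker frame (Z=0):
  M0 = (-0.1120, +0.1120, 0)
  M1 = (+0.1120, +0.1120, 0)
  M2 = (+0.1120, -0.1120, 0)
  M3 = (-0.1120, -0.1120, 0)
Detected image corners:
  c0 = (74.011044, 358.092907) px
  c1 = (224.944069, 386.129545) px
  c2 = (250.265275, 210.106772) px
  c3 = (79.309865, 162.436781) px
Planar DLT: solve 8×8 A·h = b for H (H[2,2]=1):
  H  [+770.81673 +22.41697 +159.79753]
  H  [+264.28895 +992.31285 +286.06507]
  H  [+0.35170 +0.58884 +1.00000]
B = K⁻¹H; ‖b₁‖=1.678109, ‖b₂‖=1.678109; λ = 2/(‖b₁‖+‖b₂‖) = 0.595909, sign → tz>0 ⇒ λ=+0.595909
r₁ = λ·B[:,0] = (+0.95906,+0.19047,+0.20958); r₂ = λ·B[:,1] = (-0.25559,+0.90086,+0.35089)
r₃ = r₁×r₂ = (-0.12197,-0.39010,+0.91266); SVD([r₁ r₂ r₃]) → R = UVᵀ:
  R  [+0.95906 -0.25559 -0.12197]
  R  [+0.19047 +0.90086 -0.39010]
  R  [+0.20958 +0.35089 +0.91266]
t = (-0.25539, +0.04897, +0.59591) m
tr R = 2.772580; θ = arccos((tr R − 1)/2) = 0.481524 rad = 27.589°
axis k = ((R−Rᵀ)₃₂, (R−Rᵀ)₁₃, (R−Rᵀ)₂₁) / (2 sinθ) = (+0.799979, -0.357941, +0.481572)
rvec = θ·k = (+0.385209, -0.172357, +0.231889)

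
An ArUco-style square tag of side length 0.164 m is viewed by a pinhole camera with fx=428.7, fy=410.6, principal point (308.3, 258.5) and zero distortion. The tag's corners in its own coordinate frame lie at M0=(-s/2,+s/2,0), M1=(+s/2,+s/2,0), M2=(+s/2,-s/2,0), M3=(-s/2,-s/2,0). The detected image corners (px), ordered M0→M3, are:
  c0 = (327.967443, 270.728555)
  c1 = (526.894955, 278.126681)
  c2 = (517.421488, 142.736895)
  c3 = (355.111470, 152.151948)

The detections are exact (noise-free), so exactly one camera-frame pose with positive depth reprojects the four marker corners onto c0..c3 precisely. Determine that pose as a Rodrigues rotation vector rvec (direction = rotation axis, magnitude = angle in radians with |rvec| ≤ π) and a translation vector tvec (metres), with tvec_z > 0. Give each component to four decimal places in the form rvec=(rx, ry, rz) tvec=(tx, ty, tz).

rvec=(-0.5853, 0.3224, 0.1276) tvec=(0.1124, -0.0539, 0.4086)

Intrinsics K: fx=428.7, fy=410.6, cx=308.3, cy=258.5
Marker side s = 0.164 m; corners in marker frame (Z=0):
  M0 = (-0.0820, +0.0820, 0)
  M1 = (+0.0820, +0.0820, 0)
  M2 = (+0.0820, -0.0820, 0)
  M3 = (-0.0820, -0.0820, 0)
Detected image corners:
  c0 = (327.967443, 270.728555) px
  c1 = (526.894955, 278.126681) px
  c2 = (517.421488, 142.736895) px
  c3 = (355.111470, 152.151948) px
Planar DLT: solve 8×8 A·h = b for H (H[2,2]=1):
  H  [+736.62317 -612.46930 +426.25738]
  H  [-183.94948 +501.66165 +204.32569]
  H  [-0.81748 -1.27617 +1.00000]
B = K⁻¹H; ‖b₁‖=2.447675, ‖b₂‖=2.447675; λ = 2/(‖b₁‖+‖b₂‖) = 0.408551, sign → tz>0 ⇒ λ=+0.408551
r₁ = λ·B[:,0] = (+0.94219,+0.02723,-0.33398); r₂ = λ·B[:,1] = (-0.20873,+0.82740,-0.52138)
r₃ = r₁×r₂ = (+0.26214,+0.56095,+0.78525); SVD([r₁ r₂ r₃]) → R = UVᵀ:
  R  [+0.94219 -0.20873 +0.26214]
  R  [+0.02723 +0.82740 +0.56095]
  R  [-0.33398 -0.52138 +0.78525]
t = (+0.11241, -0.05390, +0.40855) m
tr R = 2.554838; θ = arccos((tr R − 1)/2) = 0.680245 rad = 38.975°
axis k = ((R−Rᵀ)₃₂, (R−Rᵀ)₁₃, (R−Rᵀ)₂₁) / (2 sinθ) = (-0.860381, +0.473878, +0.187576)
rvec = θ·k = (-0.585269, +0.322353, +0.127598)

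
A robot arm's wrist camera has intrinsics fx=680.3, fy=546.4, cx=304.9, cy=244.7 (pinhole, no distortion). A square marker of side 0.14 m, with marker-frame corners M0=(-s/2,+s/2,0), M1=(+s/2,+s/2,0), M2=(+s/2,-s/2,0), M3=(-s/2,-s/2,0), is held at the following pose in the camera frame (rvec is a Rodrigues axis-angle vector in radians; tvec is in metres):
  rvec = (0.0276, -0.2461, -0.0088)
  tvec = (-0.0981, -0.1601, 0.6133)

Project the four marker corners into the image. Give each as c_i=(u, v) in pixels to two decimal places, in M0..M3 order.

c0=(116.57, 163.15) c1=(272.80, 166.09) c2=(271.79, 43.90) c3=(114.45, 33.94)

Intrinsics K: fx=680.3, fy=546.4, cx=304.9, cy=244.7
Marker side s = 0.14 m; corners in marker frame (Z=0):
  M0 = (-0.0700, +0.0700, 0)
  M1 = (+0.0700, +0.0700, 0)
  M2 = (+0.0700, -0.0700, 0)
  M3 = (-0.0700, -0.0700, 0)
rvec = (0.0276, -0.2461, -0.0088), |rvec| = θ = 0.24780 rad = 14.198°
Rodrigues: sinθ=0.24527, 1−cosθ=0.03055; R = I + sinθ·[k]× + (1−cosθ)·[k]×²:
    [+0.96983 +0.00533 -0.24371]
    [-0.01209 +0.99958 -0.02624]
    [+0.24347 +0.02840 +0.96949]
t = (-0.0981, -0.1601, 0.6133) m
M0: Pc = R·M0+t = (-0.16562, -0.08928, +0.59824); u = 680.3·(-0.16562)/0.59824 + 304.9 = 116.5691, v = 546.4·(-0.08928)/0.59824 + 244.7 = 163.1544
M1: Pc = R·M1+t = (-0.02984, -0.09098, +0.63233); u = 680.3·(-0.02984)/0.63233 + 304.9 = 272.7980, v = 546.4·(-0.09098)/0.63233 + 244.7 = 166.0876
M2: Pc = R·M2+t = (-0.03058, -0.23092, +0.62836); u = 680.3·(-0.03058)/0.62836 + 304.9 = 271.7868, v = 546.4·(-0.23092)/0.62836 + 244.7 = 43.9010
M3: Pc = R·M3+t = (-0.16636, -0.22922, +0.59427); u = 680.3·(-0.16636)/0.59427 + 304.9 = 114.4548, v = 546.4·(-0.22922)/0.59427 + 244.7 = 33.9399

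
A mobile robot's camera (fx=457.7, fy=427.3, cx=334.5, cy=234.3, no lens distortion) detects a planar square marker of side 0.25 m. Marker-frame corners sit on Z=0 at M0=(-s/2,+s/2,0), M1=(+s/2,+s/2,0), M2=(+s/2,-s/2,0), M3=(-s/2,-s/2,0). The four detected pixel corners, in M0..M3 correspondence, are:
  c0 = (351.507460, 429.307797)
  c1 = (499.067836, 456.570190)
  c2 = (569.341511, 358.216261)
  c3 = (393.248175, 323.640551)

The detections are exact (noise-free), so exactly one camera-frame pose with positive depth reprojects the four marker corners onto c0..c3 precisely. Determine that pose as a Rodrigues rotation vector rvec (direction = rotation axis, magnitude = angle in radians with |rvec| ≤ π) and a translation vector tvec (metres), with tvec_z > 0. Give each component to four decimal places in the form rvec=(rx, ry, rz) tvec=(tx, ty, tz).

Intrinsics K: fx=457.7, fy=427.3, cx=334.5, cy=234.3
Marker side s = 0.25 m; corners in marker frame (Z=0):
  M0 = (-0.1250, +0.1250, 0)
  M1 = (+0.1250, +0.1250, 0)
  M2 = (+0.1250, -0.1250, 0)
  M3 = (-0.1250, -0.1250, 0)
Detected image corners:
  c0 = (351.507460, 429.307797) px
  c1 = (499.067836, 456.570190) px
  c2 = (569.341511, 358.216261) px
  c3 = (393.248175, 323.640551) px
Planar DLT: solve 8×8 A·h = b for H (H[2,2]=1):
  H  [+672.06280 +105.55851 +451.41069]
  H  [+148.24034 +693.30338 +396.70374]
  H  [+0.06607 +0.72814 +1.00000]
B = K⁻¹H; ‖b₁‖=1.455153, ‖b₂‖=1.455153; λ = 2/(‖b₁‖+‖b₂‖) = 0.687213, sign → tz>0 ⇒ λ=+0.687213
r₁ = λ·B[:,0] = (+0.97588,+0.21351,+0.04540); r₂ = λ·B[:,1] = (-0.20721,+0.84064,+0.50039)
r₃ = r₁×r₂ = (+0.06867,-0.49773,+0.86461); SVD([r₁ r₂ r₃]) → R = UVᵀ:
  R  [+0.97588 -0.20721 +0.06867]
  R  [+0.21351 +0.84064 -0.49773]
  R  [+0.04540 +0.50039 +0.86461]
t = (+0.17554, +0.26119, +0.68721) m
tr R = 2.681138; θ = arccos((tr R − 1)/2) = 0.572463 rad = 32.800°
axis k = ((R−Rᵀ)₃₂, (R−Rᵀ)₁₃, (R−Rᵀ)₂₁) / (2 sinθ) = (+0.921271, +0.021474, +0.388329)
rvec = θ·k = (+0.527394, +0.012293, +0.222304)

rvec=(0.5274, 0.0123, 0.2223) tvec=(0.1755, 0.2612, 0.6872)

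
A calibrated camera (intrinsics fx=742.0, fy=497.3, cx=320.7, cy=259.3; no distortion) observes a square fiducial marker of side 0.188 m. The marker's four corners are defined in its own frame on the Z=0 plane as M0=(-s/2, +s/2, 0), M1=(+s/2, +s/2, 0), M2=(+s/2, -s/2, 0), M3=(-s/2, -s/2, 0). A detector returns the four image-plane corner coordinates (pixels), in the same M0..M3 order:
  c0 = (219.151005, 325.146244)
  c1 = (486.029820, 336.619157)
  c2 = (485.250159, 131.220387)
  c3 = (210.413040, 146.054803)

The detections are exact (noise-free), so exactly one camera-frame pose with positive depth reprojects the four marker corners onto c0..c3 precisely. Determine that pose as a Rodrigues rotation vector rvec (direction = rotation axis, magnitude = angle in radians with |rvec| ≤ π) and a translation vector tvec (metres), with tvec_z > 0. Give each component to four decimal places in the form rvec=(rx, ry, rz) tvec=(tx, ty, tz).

rvec=(0.0856, 0.3632, -0.0057) tvec=(0.0134, -0.0226, 0.4888)

Intrinsics K: fx=742.0, fy=497.3, cx=320.7, cy=259.3
Marker side s = 0.188 m; corners in marker frame (Z=0):
  M0 = (-0.0940, +0.0940, 0)
  M1 = (+0.0940, +0.0940, 0)
  M2 = (+0.0940, -0.0940, 0)
  M3 = (-0.0940, -0.0940, 0)
Detected image corners:
  c0 = (219.151005, 325.146244) px
  c1 = (486.029820, 336.619157) px
  c2 = (485.250159, 131.220387) px
  c3 = (210.413040, 146.054803) px
Planar DLT: solve 8×8 A·h = b for H (H[2,2]=1):
  H  [+1186.00129 +85.96087 +341.00140]
  H  [-178.36012 +1057.48883 +236.34498]
  H  [-0.72641 +0.16905 +1.00000]
B = K⁻¹H; ‖b₁‖=2.045761, ‖b₂‖=2.045761; λ = 2/(‖b₁‖+‖b₂‖) = 0.488816, sign → tz>0 ⇒ λ=+0.488816
r₁ = λ·B[:,0] = (+0.93478,+0.00983,-0.35508); r₂ = λ·B[:,1] = (+0.02091,+0.99636,+0.08263)
r₃ = r₁×r₂ = (+0.35460,-0.08467,+0.93118); SVD([r₁ r₂ r₃]) → R = UVᵀ:
  R  [+0.93478 +0.02091 +0.35460]
  R  [+0.00983 +0.99636 -0.08467]
  R  [-0.35508 +0.08263 +0.93118]
t = (+0.01337, -0.02256, +0.48882) m
tr R = 2.862322; θ = arccos((tr R − 1)/2) = 0.373213 rad = 21.384°
axis k = ((R−Rᵀ)₃₂, (R−Rᵀ)₁₃, (R−Rᵀ)₂₁) / (2 sinθ) = (+0.229430, +0.973206, -0.015204)
rvec = θ·k = (+0.085626, +0.363213, -0.005674)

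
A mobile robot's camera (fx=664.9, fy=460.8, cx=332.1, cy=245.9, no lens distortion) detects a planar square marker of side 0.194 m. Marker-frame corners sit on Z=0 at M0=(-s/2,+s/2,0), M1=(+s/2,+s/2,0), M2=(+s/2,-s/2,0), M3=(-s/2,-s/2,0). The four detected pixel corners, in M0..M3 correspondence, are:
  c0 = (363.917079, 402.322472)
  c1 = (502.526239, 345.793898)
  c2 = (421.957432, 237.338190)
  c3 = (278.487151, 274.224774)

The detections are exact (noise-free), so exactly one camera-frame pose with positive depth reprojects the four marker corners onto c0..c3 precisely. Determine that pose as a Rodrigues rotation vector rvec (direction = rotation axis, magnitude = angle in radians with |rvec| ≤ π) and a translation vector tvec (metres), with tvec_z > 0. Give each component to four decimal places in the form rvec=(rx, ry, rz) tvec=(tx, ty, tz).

rvec=(-0.3018, -0.5061, -0.3868) tvec=(0.0664, 0.0990, 0.6935)

Intrinsics K: fx=664.9, fy=460.8, cx=332.1, cy=245.9
Marker side s = 0.194 m; corners in marker frame (Z=0):
  M0 = (-0.0970, +0.0970, 0)
  M1 = (+0.0970, +0.0970, 0)
  M2 = (+0.0970, -0.0970, 0)
  M3 = (-0.0970, -0.0970, 0)
Detected image corners:
  c0 = (363.917079, 402.322472) px
  c1 = (502.526239, 345.793898) px
  c2 = (421.957432, 237.338190) px
  c3 = (278.487151, 274.224774) px
Planar DLT: solve 8×8 A·h = b for H (H[2,2]=1):
  H  [+1021.72133 +323.26857 +395.79762]
  H  [-2.78963 +522.65534 +311.69952]
  H  [+0.75153 -0.26460 +1.00000]
B = K⁻¹H; ‖b₁‖=1.441911, ‖b₂‖=1.441911; λ = 2/(‖b₁‖+‖b₂‖) = 0.693524, sign → tz>0 ⇒ λ=+0.693524
r₁ = λ·B[:,0] = (+0.80538,-0.28233,+0.52120); r₂ = λ·B[:,1] = (+0.42884,+0.88454,-0.18351)
r₃ = r₁×r₂ = (-0.40922,+0.37131,+0.83347); SVD([r₁ r₂ r₃]) → R = UVᵀ:
  R  [+0.80538 +0.42884 -0.40922]
  R  [-0.28233 +0.88454 +0.37131]
  R  [+0.52120 -0.18351 +0.83347]
t = (+0.06644, +0.09903, +0.69352) m
tr R = 2.523393; θ = arccos((tr R − 1)/2) = 0.704869 rad = 40.386°
axis k = ((R−Rᵀ)₃₂, (R−Rᵀ)₁₃, (R−Rᵀ)₂₁) / (2 sinθ) = (-0.428141, -0.717992, -0.548802)
rvec = θ·k = (-0.301783, -0.506090, -0.386833)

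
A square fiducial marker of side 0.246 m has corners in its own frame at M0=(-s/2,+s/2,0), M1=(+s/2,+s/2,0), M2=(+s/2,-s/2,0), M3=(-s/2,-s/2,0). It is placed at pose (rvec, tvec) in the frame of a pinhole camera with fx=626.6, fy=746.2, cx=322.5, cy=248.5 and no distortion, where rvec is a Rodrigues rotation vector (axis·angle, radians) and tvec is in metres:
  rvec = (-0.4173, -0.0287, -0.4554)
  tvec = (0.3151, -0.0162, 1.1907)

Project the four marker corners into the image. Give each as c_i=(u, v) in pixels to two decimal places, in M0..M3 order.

c0=(465.57, 338.33) c1=(581.65, 269.30) c2=(508.81, 148.26) c3=(399.98, 209.05)

Intrinsics K: fx=626.6, fy=746.2, cx=322.5, cy=248.5
Marker side s = 0.246 m; corners in marker frame (Z=0):
  M0 = (-0.1230, +0.1230, 0)
  M1 = (+0.1230, +0.1230, 0)
  M2 = (+0.1230, -0.1230, 0)
  M3 = (-0.1230, -0.1230, 0)
rvec = (-0.4173, -0.0287, -0.4554), |rvec| = θ = 0.61835 rad = 35.429°
Rodrigues: sinθ=0.57969, 1−cosθ=0.18516; R = I + sinθ·[k]× + (1−cosθ)·[k]×²:
    [+0.89917 +0.43273 +0.06512]
    [-0.42113 +0.81524 +0.39754]
    [+0.11894 -0.38488 +0.91527]
t = (0.3151, -0.0162, 1.1907) m
M0: Pc = R·M0+t = (+0.25773, +0.13587, +1.12873); u = 626.6·(+0.25773)/1.12873 + 322.5 = 465.5743, v = 746.2·(+0.13587)/1.12873 + 248.5 = 338.3252
M1: Pc = R·M1+t = (+0.47892, +0.03228, +1.15799); u = 626.6·(+0.47892)/1.15799 + 322.5 = 581.6506, v = 746.2·(+0.03228)/1.15799 + 248.5 = 269.2980
M2: Pc = R·M2+t = (+0.37247, -0.16827, +1.25267); u = 626.6·(+0.37247)/1.25267 + 322.5 = 508.8149, v = 746.2·(-0.16827)/1.25267 + 248.5 = 148.2618
M3: Pc = R·M3+t = (+0.15128, -0.06468, +1.22341); u = 626.6·(+0.15128)/1.22341 + 322.5 = 399.9800, v = 746.2·(-0.06468)/1.22341 + 248.5 = 209.0524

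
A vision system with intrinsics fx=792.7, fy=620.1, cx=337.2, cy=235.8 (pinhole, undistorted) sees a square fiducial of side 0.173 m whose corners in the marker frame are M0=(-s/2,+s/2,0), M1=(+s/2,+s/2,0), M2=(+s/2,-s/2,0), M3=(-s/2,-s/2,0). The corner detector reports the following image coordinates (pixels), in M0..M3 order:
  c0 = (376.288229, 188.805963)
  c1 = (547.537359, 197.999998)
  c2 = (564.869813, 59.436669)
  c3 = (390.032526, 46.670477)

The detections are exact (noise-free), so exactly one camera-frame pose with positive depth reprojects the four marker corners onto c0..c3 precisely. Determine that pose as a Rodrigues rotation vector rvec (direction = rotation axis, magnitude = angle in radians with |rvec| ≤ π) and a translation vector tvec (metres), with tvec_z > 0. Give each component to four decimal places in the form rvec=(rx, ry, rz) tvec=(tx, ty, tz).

rvec=(0.1059, -0.1027, 0.0655) tvec=(0.1301, -0.1392, 0.7727)

Intrinsics K: fx=792.7, fy=620.1, cx=337.2, cy=235.8
Marker side s = 0.173 m; corners in marker frame (Z=0):
  M0 = (-0.0865, +0.0865, 0)
  M1 = (+0.0865, +0.0865, 0)
  M2 = (+0.0865, -0.0865, 0)
  M3 = (-0.0865, -0.0865, 0)
Detected image corners:
  c0 = (376.288229, 188.805963) px
  c1 = (547.537359, 197.999998) px
  c2 = (564.869813, 59.436669) px
  c3 = (390.032526, 46.670477) px
Planar DLT: solve 8×8 A·h = b for H (H[2,2]=1):
  H  [+1064.37562 -27.87546 +470.61688]
  H  [+80.20636 +827.42966 +124.09535]
  H  [+0.13678 +0.13214 +1.00000]
B = K⁻¹H; ‖b₁‖=1.294112, ‖b₂‖=1.294112; λ = 2/(‖b₁‖+‖b₂‖) = 0.772731, sign → tz>0 ⇒ λ=+0.772731
r₁ = λ·B[:,0] = (+0.99260,+0.05976,+0.10570); r₂ = λ·B[:,1] = (-0.07061,+0.99226,+0.10211)
r₃ = r₁×r₂ = (-0.09878,-0.10882,+0.98914); SVD([r₁ r₂ r₃]) → R = UVᵀ:
  R  [+0.99260 -0.07061 -0.09878]
  R  [+0.05976 +0.99226 -0.10882]
  R  [+0.10570 +0.10211 +0.98914]
t = (+0.13006, -0.13920, +0.77273) m
tr R = 2.974007; θ = arccos((tr R − 1)/2) = 0.161397 rad = 9.247°
axis k = ((R−Rᵀ)₃₂, (R−Rᵀ)₁₃, (R−Rᵀ)₂₁) / (2 sinθ) = (+0.656287, -0.636206, +0.405623)
rvec = θ·k = (+0.105923, -0.102682, +0.065466)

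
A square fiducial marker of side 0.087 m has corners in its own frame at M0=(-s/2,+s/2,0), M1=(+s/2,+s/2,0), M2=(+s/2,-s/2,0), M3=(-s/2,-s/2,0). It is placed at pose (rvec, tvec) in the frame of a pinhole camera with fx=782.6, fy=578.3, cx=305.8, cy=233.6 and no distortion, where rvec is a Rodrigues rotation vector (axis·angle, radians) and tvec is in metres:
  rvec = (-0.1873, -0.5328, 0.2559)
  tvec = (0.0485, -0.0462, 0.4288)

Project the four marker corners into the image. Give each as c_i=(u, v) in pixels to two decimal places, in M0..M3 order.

c0=(313.73, 208.36) c1=(441.84, 243.76) c2=(463.97, 139.26) c3=(344.48, 95.29)

Intrinsics K: fx=782.6, fy=578.3, cx=305.8, cy=233.6
Marker side s = 0.087 m; corners in marker frame (Z=0):
  M0 = (-0.0435, +0.0435, 0)
  M1 = (+0.0435, +0.0435, 0)
  M2 = (+0.0435, -0.0435, 0)
  M3 = (-0.0435, -0.0435, 0)
rvec = (-0.1873, -0.5328, 0.2559), |rvec| = θ = 0.62003 rad = 35.525°
Rodrigues: sinθ=0.58106, 1−cosθ=0.18614; R = I + sinθ·[k]× + (1−cosθ)·[k]×²:
    [+0.83084 -0.19150 -0.52252]
    [+0.28813 +0.95131 +0.10951]
    [+0.47610 -0.24154 +0.84557]
t = (0.0485, -0.0462, 0.4288) m
M0: Pc = R·M0+t = (+0.00403, -0.01735, +0.39758); u = 782.6·(+0.00403)/0.39758 + 305.8 = 313.7289, v = 578.3·(-0.01735)/0.39758 + 233.6 = 208.3608
M1: Pc = R·M1+t = (+0.07631, +0.00772, +0.43900); u = 782.6·(+0.07631)/0.43900 + 305.8 = 441.8387, v = 578.3·(+0.00772)/0.43900 + 233.6 = 243.7639
M2: Pc = R·M2+t = (+0.09297, -0.07505, +0.46002); u = 782.6·(+0.09297)/0.46002 + 305.8 = 463.9674, v = 578.3·(-0.07505)/0.46002 + 233.6 = 139.2552
M3: Pc = R·M3+t = (+0.02069, -0.10012, +0.41860); u = 782.6·(+0.02069)/0.41860 + 305.8 = 344.4786, v = 578.3·(-0.10012)/0.41860 + 233.6 = 95.2880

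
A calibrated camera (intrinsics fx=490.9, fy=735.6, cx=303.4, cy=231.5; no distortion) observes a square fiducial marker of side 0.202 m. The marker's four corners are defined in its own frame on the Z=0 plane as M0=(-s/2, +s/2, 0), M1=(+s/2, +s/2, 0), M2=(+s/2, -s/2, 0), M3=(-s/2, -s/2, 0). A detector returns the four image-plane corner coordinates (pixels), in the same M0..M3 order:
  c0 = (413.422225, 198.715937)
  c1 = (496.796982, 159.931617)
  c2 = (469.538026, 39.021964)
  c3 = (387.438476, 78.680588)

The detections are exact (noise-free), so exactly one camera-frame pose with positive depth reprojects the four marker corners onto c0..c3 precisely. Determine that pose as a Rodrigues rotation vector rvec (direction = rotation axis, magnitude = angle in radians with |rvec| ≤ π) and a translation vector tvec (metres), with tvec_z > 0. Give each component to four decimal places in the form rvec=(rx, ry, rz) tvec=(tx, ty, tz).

rvec=(-0.0581, 0.0739, -0.3001) tvec=(0.3273, -0.1782, 1.1634)

Intrinsics K: fx=490.9, fy=735.6, cx=303.4, cy=231.5
Marker side s = 0.202 m; corners in marker frame (Z=0):
  M0 = (-0.1010, +0.1010, 0)
  M1 = (+0.1010, +0.1010, 0)
  M2 = (+0.1010, -0.1010, 0)
  M3 = (-0.1010, -0.1010, 0)
Detected image corners:
  c0 = (413.422225, 198.715937) px
  c1 = (496.796982, 159.931617) px
  c2 = (469.538026, 39.021964) px
  c3 = (387.438476, 78.680588) px
Planar DLT: solve 8×8 A·h = b for H (H[2,2]=1):
  H  [+385.26963 +105.88098 +441.49032]
  H  [-200.72903 +589.40771 +118.83995]
  H  [-0.05501 -0.05860 +1.00000]
B = K⁻¹H; ‖b₁‖=0.859538, ‖b₂‖=0.859538; λ = 2/(‖b₁‖+‖b₂‖) = 1.163416, sign → tz>0 ⇒ λ=+1.163416
r₁ = λ·B[:,0] = (+0.95263,-0.29733,-0.06399); r₂ = λ·B[:,1] = (+0.29307,+0.95366,-0.06818)
r₃ = r₁×r₂ = (+0.08130,+0.04619,+0.99562); SVD([r₁ r₂ r₃]) → R = UVᵀ:
  R  [+0.95263 +0.29307 +0.08130]
  R  [-0.29733 +0.95366 +0.04619]
  R  [-0.06399 -0.06818 +0.99562]
t = (+0.32727, -0.17818, +1.16342) m
tr R = 2.901902; θ = arccos((tr R − 1)/2) = 0.314500 rad = 18.020°
axis k = ((R−Rᵀ)₃₂, (R−Rᵀ)₁₃, (R−Rᵀ)₂₁) / (2 sinθ) = (-0.184865, +0.234847, -0.954291)
rvec = θ·k = (-0.058140, +0.073859, -0.300125)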